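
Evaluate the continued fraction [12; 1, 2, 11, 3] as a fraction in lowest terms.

Fold from the inside: start with 3/1.
  11 + 1/3 = 34/3
  2 + 3/34 = 71/34
  1 + 34/71 = 105/71
  12 + 71/105 = 1331/105

1331/105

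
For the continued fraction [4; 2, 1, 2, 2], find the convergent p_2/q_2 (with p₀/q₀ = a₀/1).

Using pₖ = aₖpₖ₋₁ + pₖ₋₂, qₖ = aₖqₖ₋₁ + qₖ₋₂ (with p₋₁=1, p₋₂=0, q₋₁=0, q₋₂=1):
  k=0: a=4, p=4, q=1
  k=1: a=2, p=9, q=2
  k=2: a=1, p=13, q=3

13/3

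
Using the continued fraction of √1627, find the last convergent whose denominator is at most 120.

4800/119

√1627 = [40; 2, 1, 39, 1, 2, 80, …] (period length 6).
Convergents:
  p_0/q_0 = 40/1
  p_1/q_1 = 81/2
  p_2/q_2 = 121/3
  p_3/q_3 = 4800/119
  p_4/q_4 = 4921/122
q_3 = 119 ≤ 120 < 122 = q_4, so the answer is 4800/119.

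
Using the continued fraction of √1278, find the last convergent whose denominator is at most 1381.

40897/1144

√1278 = [35; 1, 2, 1, 70, …] (period length 4).
Convergents:
  p_0/q_0 = 35/1
  p_1/q_1 = 36/1
  p_2/q_2 = 107/3
  p_3/q_3 = 143/4
  p_4/q_4 = 10117/283
  p_5/q_5 = 10260/287
  p_6/q_6 = 30637/857
  p_7/q_7 = 40897/1144
  p_8/q_8 = 2893427/80937
q_7 = 1144 ≤ 1381 < 80937 = q_8, so the answer is 40897/1144.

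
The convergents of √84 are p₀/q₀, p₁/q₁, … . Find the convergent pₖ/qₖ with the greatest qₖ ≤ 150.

√84 = [9; 6, 18, …] (period length 2).
Convergents:
  p_0/q_0 = 9/1
  p_1/q_1 = 55/6
  p_2/q_2 = 999/109
  p_3/q_3 = 6049/660
q_2 = 109 ≤ 150 < 660 = q_3, so the answer is 999/109.

999/109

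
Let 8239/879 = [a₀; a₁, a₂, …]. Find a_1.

2

8239 = 9·879 + 328   →  a_0 = 9
879 = 2·328 + 223   →  a_1 = 2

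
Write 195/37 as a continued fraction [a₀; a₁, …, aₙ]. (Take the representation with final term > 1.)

195 = 5×37 + 10
37 = 3×10 + 7
10 = 1×7 + 3
7 = 2×3 + 1
3 = 3×1 + 0  (stop)
So 195/37 = [5; 3, 1, 2, 3].

[5; 3, 1, 2, 3]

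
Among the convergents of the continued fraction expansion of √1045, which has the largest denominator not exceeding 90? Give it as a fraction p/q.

√1045 = [32; 3, 15, 1, 4, 1, 15, 3, 64, …] (period length 8).
Convergents:
  p_0/q_0 = 32/1
  p_1/q_1 = 97/3
  p_2/q_2 = 1487/46
  p_3/q_3 = 1584/49
  p_4/q_4 = 7823/242
q_3 = 49 ≤ 90 < 242 = q_4, so the answer is 1584/49.

1584/49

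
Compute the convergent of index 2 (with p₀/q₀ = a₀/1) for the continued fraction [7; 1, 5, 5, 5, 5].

47/6

Using pₖ = aₖpₖ₋₁ + pₖ₋₂, qₖ = aₖqₖ₋₁ + qₖ₋₂ (with p₋₁=1, p₋₂=0, q₋₁=0, q₋₂=1):
  k=0: a=7, p=7, q=1
  k=1: a=1, p=8, q=1
  k=2: a=5, p=47, q=6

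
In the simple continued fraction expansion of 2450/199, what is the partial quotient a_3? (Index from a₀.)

2450 = 12·199 + 62   →  a_0 = 12
199 = 3·62 + 13   →  a_1 = 3
62 = 4·13 + 10   →  a_2 = 4
13 = 1·10 + 3   →  a_3 = 1

1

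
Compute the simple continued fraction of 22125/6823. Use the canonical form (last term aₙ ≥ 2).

[3; 4, 8, 3, 9, 7]

22125 = 3·6823 + 1656
6823 = 4·1656 + 199
1656 = 8·199 + 64
199 = 3·64 + 7
64 = 9·7 + 1
7 = 7·1 + 0  (stop)
So 22125/6823 = [3; 4, 8, 3, 9, 7].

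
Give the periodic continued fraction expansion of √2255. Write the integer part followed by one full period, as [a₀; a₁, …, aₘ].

[47; 2, 18, 2, 94]

a₀ = ⌊√2255⌋ = 47.
With m₀=0, d₀=1 and mₖ₊₁ = dₖaₖ − mₖ, dₖ₊₁ = (n − mₖ₊₁²)/dₖ, aₖ₊₁ = ⌊(a₀+mₖ₊₁)/dₖ₊₁⌋:
  k=1: m=47, d=46, a=2
  k=2: m=45, d=5, a=18
  k=3: m=45, d=46, a=2
  k=4: m=47, d=1, a=94
d=1 and a=2a₀=94 at k=4, so the next step gives (m, d) = (47, 46) again — its k=1 value — and the period has length 4.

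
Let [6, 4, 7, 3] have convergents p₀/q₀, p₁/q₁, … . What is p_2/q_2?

Using pₖ = aₖpₖ₋₁ + pₖ₋₂, qₖ = aₖqₖ₋₁ + qₖ₋₂ (with p₋₁=1, p₋₂=0, q₋₁=0, q₋₂=1):
  k=0: a=6, p=6, q=1
  k=1: a=4, p=25, q=4
  k=2: a=7, p=181, q=29

181/29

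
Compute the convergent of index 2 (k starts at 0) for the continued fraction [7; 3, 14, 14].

315/43

Using pₖ = aₖpₖ₋₁ + pₖ₋₂, qₖ = aₖqₖ₋₁ + qₖ₋₂ (with p₋₁=1, p₋₂=0, q₋₁=0, q₋₂=1):
  k=0: a=7, p=7, q=1
  k=1: a=3, p=22, q=3
  k=2: a=14, p=315, q=43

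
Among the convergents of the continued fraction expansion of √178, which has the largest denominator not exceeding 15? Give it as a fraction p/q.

40/3

√178 = [13; 2, 1, 12, 1, 2, 26, …] (period length 6).
Convergents:
  p_0/q_0 = 13/1
  p_1/q_1 = 27/2
  p_2/q_2 = 40/3
  p_3/q_3 = 507/38
q_2 = 3 ≤ 15 < 38 = q_3, so the answer is 40/3.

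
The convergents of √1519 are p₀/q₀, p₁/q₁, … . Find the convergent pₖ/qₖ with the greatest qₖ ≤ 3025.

117001/3002

√1519 = [38; 1, 37, 1, 76, …] (period length 4).
Convergents:
  p_0/q_0 = 38/1
  p_1/q_1 = 39/1
  p_2/q_2 = 1481/38
  p_3/q_3 = 1520/39
  p_4/q_4 = 117001/3002
  p_5/q_5 = 118521/3041
q_4 = 3002 ≤ 3025 < 3041 = q_5, so the answer is 117001/3002.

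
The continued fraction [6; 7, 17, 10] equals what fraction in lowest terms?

Fold from the inside: start with 10/1.
  17 + 1/10 = 171/10
  7 + 10/171 = 1207/171
  6 + 171/1207 = 7413/1207

7413/1207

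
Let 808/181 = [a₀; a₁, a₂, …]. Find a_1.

808 = 4·181 + 84   →  a_0 = 4
181 = 2·84 + 13   →  a_1 = 2

2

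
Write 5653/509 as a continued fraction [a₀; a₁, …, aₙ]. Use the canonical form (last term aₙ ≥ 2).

5653 = 11·509 + 54
509 = 9·54 + 23
54 = 2·23 + 8
23 = 2·8 + 7
8 = 1·7 + 1
7 = 7·1 + 0  (stop)
So 5653/509 = [11; 9, 2, 2, 1, 7].

[11; 9, 2, 2, 1, 7]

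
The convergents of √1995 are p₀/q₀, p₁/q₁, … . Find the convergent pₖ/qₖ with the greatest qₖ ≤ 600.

23896/535

√1995 = [44; 1, 1, 1, 88, …] (period length 4).
Convergents:
  p_0/q_0 = 44/1
  p_1/q_1 = 45/1
  p_2/q_2 = 89/2
  p_3/q_3 = 134/3
  p_4/q_4 = 11881/266
  p_5/q_5 = 12015/269
  p_6/q_6 = 23896/535
  p_7/q_7 = 35911/804
q_6 = 535 ≤ 600 < 804 = q_7, so the answer is 23896/535.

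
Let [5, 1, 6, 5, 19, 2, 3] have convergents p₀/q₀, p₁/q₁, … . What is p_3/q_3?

Using pₖ = aₖpₖ₋₁ + pₖ₋₂, qₖ = aₖqₖ₋₁ + qₖ₋₂ (with p₋₁=1, p₋₂=0, q₋₁=0, q₋₂=1):
  k=0: a=5, p=5, q=1
  k=1: a=1, p=6, q=1
  k=2: a=6, p=41, q=7
  k=3: a=5, p=211, q=36

211/36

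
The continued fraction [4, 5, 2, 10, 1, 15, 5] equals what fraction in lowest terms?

Using pₖ = aₖpₖ₋₁ + pₖ₋₂ and qₖ = aₖqₖ₋₁ + qₖ₋₂:
  k=0: a=4, p=4, q=1
  k=1: a=5, p=21, q=5
  k=2: a=2, p=46, q=11
  k=3: a=10, p=481, q=115
  k=4: a=1, p=527, q=126
  k=5: a=15, p=8386, q=2005
  k=6: a=5, p=42457, q=10151

42457/10151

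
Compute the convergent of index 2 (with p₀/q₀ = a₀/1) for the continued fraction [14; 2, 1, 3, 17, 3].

43/3

Using pₖ = aₖpₖ₋₁ + pₖ₋₂, qₖ = aₖqₖ₋₁ + qₖ₋₂ (with p₋₁=1, p₋₂=0, q₋₁=0, q₋₂=1):
  k=0: a=14, p=14, q=1
  k=1: a=2, p=29, q=2
  k=2: a=1, p=43, q=3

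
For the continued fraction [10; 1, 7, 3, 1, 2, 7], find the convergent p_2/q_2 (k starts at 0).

Using pₖ = aₖpₖ₋₁ + pₖ₋₂, qₖ = aₖqₖ₋₁ + qₖ₋₂ (with p₋₁=1, p₋₂=0, q₋₁=0, q₋₂=1):
  k=0: a=10, p=10, q=1
  k=1: a=1, p=11, q=1
  k=2: a=7, p=87, q=8

87/8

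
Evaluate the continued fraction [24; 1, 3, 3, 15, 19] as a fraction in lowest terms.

93973/3794

Fold from the inside: start with 19/1.
  15 + 1/19 = 286/19
  3 + 19/286 = 877/286
  3 + 286/877 = 2917/877
  1 + 877/2917 = 3794/2917
  24 + 2917/3794 = 93973/3794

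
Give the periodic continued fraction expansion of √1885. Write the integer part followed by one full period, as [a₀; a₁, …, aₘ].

[43; 2, 2, 2, 86]

a₀ = ⌊√1885⌋ = 43.
With m₀=0, d₀=1 and mₖ₊₁ = dₖaₖ − mₖ, dₖ₊₁ = (n − mₖ₊₁²)/dₖ, aₖ₊₁ = ⌊(a₀+mₖ₊₁)/dₖ₊₁⌋:
  k=1: m=43, d=36, a=2
  k=2: m=29, d=29, a=2
  k=3: m=29, d=36, a=2
  k=4: m=43, d=1, a=86
d=1 and a=2a₀=86 at k=4, so the next step gives (m, d) = (43, 36) again — its k=1 value — and the period has length 4.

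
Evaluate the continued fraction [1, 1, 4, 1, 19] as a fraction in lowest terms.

218/119

Fold from the inside: start with 19/1.
  1 + 1/19 = 20/19
  4 + 19/20 = 99/20
  1 + 20/99 = 119/99
  1 + 99/119 = 218/119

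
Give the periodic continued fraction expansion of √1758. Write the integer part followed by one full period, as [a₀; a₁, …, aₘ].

a₀ = ⌊√1758⌋ = 41.

[41; 1, 12, 1, 82]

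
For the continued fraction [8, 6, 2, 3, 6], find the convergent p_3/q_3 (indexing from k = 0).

367/45

Using pₖ = aₖpₖ₋₁ + pₖ₋₂, qₖ = aₖqₖ₋₁ + qₖ₋₂ (with p₋₁=1, p₋₂=0, q₋₁=0, q₋₂=1):
  k=0: a=8, p=8, q=1
  k=1: a=6, p=49, q=6
  k=2: a=2, p=106, q=13
  k=3: a=3, p=367, q=45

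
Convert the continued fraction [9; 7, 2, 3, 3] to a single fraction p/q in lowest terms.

Using pₖ = aₖpₖ₋₁ + pₖ₋₂ and qₖ = aₖqₖ₋₁ + qₖ₋₂:
  k=0: a=9, p=9, q=1
  k=1: a=7, p=64, q=7
  k=2: a=2, p=137, q=15
  k=3: a=3, p=475, q=52
  k=4: a=3, p=1562, q=171

1562/171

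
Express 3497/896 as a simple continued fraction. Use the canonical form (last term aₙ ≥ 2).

[3; 1, 9, 3, 2, 1, 8]

3497 = 3*896 + 809
896 = 1*809 + 87
809 = 9*87 + 26
87 = 3*26 + 9
26 = 2*9 + 8
9 = 1*8 + 1
8 = 8*1 + 0  (stop)
So 3497/896 = [3; 1, 9, 3, 2, 1, 8].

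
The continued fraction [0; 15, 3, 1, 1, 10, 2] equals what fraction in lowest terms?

Using pₖ = aₖpₖ₋₁ + pₖ₋₂ and qₖ = aₖqₖ₋₁ + qₖ₋₂:
  k=0: a=0, p=0, q=1
  k=1: a=15, p=1, q=15
  k=2: a=3, p=3, q=46
  k=3: a=1, p=4, q=61
  k=4: a=1, p=7, q=107
  k=5: a=10, p=74, q=1131
  k=6: a=2, p=155, q=2369

155/2369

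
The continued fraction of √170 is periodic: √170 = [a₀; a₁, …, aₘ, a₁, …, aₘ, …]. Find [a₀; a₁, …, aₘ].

a₀ = ⌊√170⌋ = 13.
With m₀=0, d₀=1 and mₖ₊₁ = dₖaₖ − mₖ, dₖ₊₁ = (n − mₖ₊₁²)/dₖ, aₖ₊₁ = ⌊(a₀+mₖ₊₁)/dₖ₊₁⌋:
  k=1: m=13, d=1, a=26
d=1 and a=2a₀=26 at k=1, so the next step gives (m, d) = (13, 1) again — its k=1 value — and the period has length 1.

[13; 26]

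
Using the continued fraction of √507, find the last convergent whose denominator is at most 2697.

√507 = [22; 1, 1, 14, 1, 1, 44, …] (period length 6).
Convergents:
  p_0/q_0 = 22/1
  p_1/q_1 = 23/1
  p_2/q_2 = 45/2
  p_3/q_3 = 653/29
  p_4/q_4 = 698/31
  p_5/q_5 = 1351/60
  p_6/q_6 = 60142/2671
  p_7/q_7 = 61493/2731
q_6 = 2671 ≤ 2697 < 2731 = q_7, so the answer is 60142/2671.

60142/2671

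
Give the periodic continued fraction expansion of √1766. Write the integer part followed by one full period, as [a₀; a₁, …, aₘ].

a₀ = ⌊√1766⌋ = 42.
With m₀=0, d₀=1 and mₖ₊₁ = dₖaₖ − mₖ, dₖ₊₁ = (n − mₖ₊₁²)/dₖ, aₖ₊₁ = ⌊(a₀+mₖ₊₁)/dₖ₊₁⌋:
  k=1: m=42, d=2, a=42
  k=2: m=42, d=1, a=84
d=1 and a=2a₀=84 at k=2, so the next step gives (m, d) = (42, 2) again — its k=1 value — and the period has length 2.

[42; 42, 84]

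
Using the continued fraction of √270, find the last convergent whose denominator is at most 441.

5291/322

√270 = [16; 2, 3, 6, 3, 2, 32, …] (period length 6).
Convergents:
  p_0/q_0 = 16/1
  p_1/q_1 = 33/2
  p_2/q_2 = 115/7
  p_3/q_3 = 723/44
  p_4/q_4 = 2284/139
  p_5/q_5 = 5291/322
  p_6/q_6 = 171596/10443
q_5 = 322 ≤ 441 < 10443 = q_6, so the answer is 5291/322.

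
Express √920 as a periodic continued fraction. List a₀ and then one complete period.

[30; 3, 60]

a₀ = ⌊√920⌋ = 30.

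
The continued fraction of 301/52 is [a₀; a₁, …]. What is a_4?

2

301 = 5·52 + 41   →  a_0 = 5
52 = 1·41 + 11   →  a_1 = 1
41 = 3·11 + 8   →  a_2 = 3
11 = 1·8 + 3   →  a_3 = 1
8 = 2·3 + 2   →  a_4 = 2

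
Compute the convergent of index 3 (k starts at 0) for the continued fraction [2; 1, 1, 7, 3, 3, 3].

38/15

Using pₖ = aₖpₖ₋₁ + pₖ₋₂, qₖ = aₖqₖ₋₁ + qₖ₋₂ (with p₋₁=1, p₋₂=0, q₋₁=0, q₋₂=1):
  k=0: a=2, p=2, q=1
  k=1: a=1, p=3, q=1
  k=2: a=1, p=5, q=2
  k=3: a=7, p=38, q=15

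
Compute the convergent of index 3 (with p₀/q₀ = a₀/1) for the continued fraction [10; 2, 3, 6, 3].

Using pₖ = aₖpₖ₋₁ + pₖ₋₂, qₖ = aₖqₖ₋₁ + qₖ₋₂ (with p₋₁=1, p₋₂=0, q₋₁=0, q₋₂=1):
  k=0: a=10, p=10, q=1
  k=1: a=2, p=21, q=2
  k=2: a=3, p=73, q=7
  k=3: a=6, p=459, q=44

459/44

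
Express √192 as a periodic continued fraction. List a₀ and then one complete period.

a₀ = ⌊√192⌋ = 13.

[13; 1, 5, 1, 26]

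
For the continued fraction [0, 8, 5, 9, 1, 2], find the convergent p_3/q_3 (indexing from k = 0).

Using pₖ = aₖpₖ₋₁ + pₖ₋₂, qₖ = aₖqₖ₋₁ + qₖ₋₂ (with p₋₁=1, p₋₂=0, q₋₁=0, q₋₂=1):
  k=0: a=0, p=0, q=1
  k=1: a=8, p=1, q=8
  k=2: a=5, p=5, q=41
  k=3: a=9, p=46, q=377

46/377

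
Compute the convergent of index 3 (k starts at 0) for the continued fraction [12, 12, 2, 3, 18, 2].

1051/87

Using pₖ = aₖpₖ₋₁ + pₖ₋₂, qₖ = aₖqₖ₋₁ + qₖ₋₂ (with p₋₁=1, p₋₂=0, q₋₁=0, q₋₂=1):
  k=0: a=12, p=12, q=1
  k=1: a=12, p=145, q=12
  k=2: a=2, p=302, q=25
  k=3: a=3, p=1051, q=87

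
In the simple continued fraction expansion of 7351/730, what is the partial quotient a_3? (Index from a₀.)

7351 = 10·730 + 51   →  a_0 = 10
730 = 14·51 + 16   →  a_1 = 14
51 = 3·16 + 3   →  a_2 = 3
16 = 5·3 + 1   →  a_3 = 5

5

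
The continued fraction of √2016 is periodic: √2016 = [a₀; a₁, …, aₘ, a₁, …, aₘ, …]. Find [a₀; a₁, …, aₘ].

[44; 1, 8, 1, 88]

a₀ = ⌊√2016⌋ = 44.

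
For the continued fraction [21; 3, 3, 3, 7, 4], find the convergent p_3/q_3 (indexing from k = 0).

Using pₖ = aₖpₖ₋₁ + pₖ₋₂, qₖ = aₖqₖ₋₁ + qₖ₋₂ (with p₋₁=1, p₋₂=0, q₋₁=0, q₋₂=1):
  k=0: a=21, p=21, q=1
  k=1: a=3, p=64, q=3
  k=2: a=3, p=213, q=10
  k=3: a=3, p=703, q=33

703/33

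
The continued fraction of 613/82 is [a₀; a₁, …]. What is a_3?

1

613 = 7·82 + 39   →  a_0 = 7
82 = 2·39 + 4   →  a_1 = 2
39 = 9·4 + 3   →  a_2 = 9
4 = 1·3 + 1   →  a_3 = 1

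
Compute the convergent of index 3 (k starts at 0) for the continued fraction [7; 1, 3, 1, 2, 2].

Using pₖ = aₖpₖ₋₁ + pₖ₋₂, qₖ = aₖqₖ₋₁ + qₖ₋₂ (with p₋₁=1, p₋₂=0, q₋₁=0, q₋₂=1):
  k=0: a=7, p=7, q=1
  k=1: a=1, p=8, q=1
  k=2: a=3, p=31, q=4
  k=3: a=1, p=39, q=5

39/5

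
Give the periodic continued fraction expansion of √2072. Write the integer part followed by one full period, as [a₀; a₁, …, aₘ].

a₀ = ⌊√2072⌋ = 45.

[45; 1, 1, 12, 1, 1, 90]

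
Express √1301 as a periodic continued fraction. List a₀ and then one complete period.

[36; 14, 2, 2, 2, 2, 14, 72]

a₀ = ⌊√1301⌋ = 36.
With m₀=0, d₀=1 and mₖ₊₁ = dₖaₖ − mₖ, dₖ₊₁ = (n − mₖ₊₁²)/dₖ, aₖ₊₁ = ⌊(a₀+mₖ₊₁)/dₖ₊₁⌋:
  k=1: m=36, d=5, a=14
  k=2: m=34, d=29, a=2
  k=3: m=24, d=25, a=2
  k=4: m=26, d=25, a=2
  k=5: m=24, d=29, a=2
  k=6: m=34, d=5, a=14
  k=7: m=36, d=1, a=72
d=1 and a=2a₀=72 at k=7, so the next step gives (m, d) = (36, 5) again — its k=1 value — and the period has length 7.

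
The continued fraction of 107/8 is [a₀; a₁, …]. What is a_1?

107 = 13·8 + 3   →  a_0 = 13
8 = 2·3 + 2   →  a_1 = 2

2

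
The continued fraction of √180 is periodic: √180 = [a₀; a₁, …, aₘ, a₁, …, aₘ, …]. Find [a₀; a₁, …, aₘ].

[13; 2, 2, 2, 26]

a₀ = ⌊√180⌋ = 13.
With m₀=0, d₀=1 and mₖ₊₁ = dₖaₖ − mₖ, dₖ₊₁ = (n − mₖ₊₁²)/dₖ, aₖ₊₁ = ⌊(a₀+mₖ₊₁)/dₖ₊₁⌋:
  k=1: m=13, d=11, a=2
  k=2: m=9, d=9, a=2
  k=3: m=9, d=11, a=2
  k=4: m=13, d=1, a=26
d=1 and a=2a₀=26 at k=4, so the next step gives (m, d) = (13, 11) again — its k=1 value — and the period has length 4.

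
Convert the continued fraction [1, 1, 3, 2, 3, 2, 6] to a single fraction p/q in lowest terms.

811/457

Fold from the inside: start with 6/1.
  2 + 1/6 = 13/6
  3 + 6/13 = 45/13
  2 + 13/45 = 103/45
  3 + 45/103 = 354/103
  1 + 103/354 = 457/354
  1 + 354/457 = 811/457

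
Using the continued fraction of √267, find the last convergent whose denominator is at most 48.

√267 = [16; 2, 1, 15, 1, 2, 32, …] (period length 6).
Convergents:
  p_0/q_0 = 16/1
  p_1/q_1 = 33/2
  p_2/q_2 = 49/3
  p_3/q_3 = 768/47
  p_4/q_4 = 817/50
q_3 = 47 ≤ 48 < 50 = q_4, so the answer is 768/47.

768/47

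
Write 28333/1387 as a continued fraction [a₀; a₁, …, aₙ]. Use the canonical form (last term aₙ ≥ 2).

[20; 2, 2, 1, 19, 10]

28333 = 20·1387 + 593
1387 = 2·593 + 201
593 = 2·201 + 191
201 = 1·191 + 10
191 = 19·10 + 1
10 = 10·1 + 0  (stop)
So 28333/1387 = [20; 2, 2, 1, 19, 10].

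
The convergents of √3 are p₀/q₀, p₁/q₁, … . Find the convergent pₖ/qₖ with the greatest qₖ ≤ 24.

26/15

√3 = [1; 1, 2, …] (period length 2).
Convergents:
  p_0/q_0 = 1/1
  p_1/q_1 = 2/1
  p_2/q_2 = 5/3
  p_3/q_3 = 7/4
  p_4/q_4 = 19/11
  p_5/q_5 = 26/15
  p_6/q_6 = 71/41
q_5 = 15 ≤ 24 < 41 = q_6, so the answer is 26/15.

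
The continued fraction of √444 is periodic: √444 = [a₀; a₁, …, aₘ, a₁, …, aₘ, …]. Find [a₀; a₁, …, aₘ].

[21; 14, 42]

a₀ = ⌊√444⌋ = 21.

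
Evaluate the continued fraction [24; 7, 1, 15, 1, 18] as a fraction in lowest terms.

Using pₖ = aₖpₖ₋₁ + pₖ₋₂ and qₖ = aₖqₖ₋₁ + qₖ₋₂:
  k=0: a=24, p=24, q=1
  k=1: a=7, p=169, q=7
  k=2: a=1, p=193, q=8
  k=3: a=15, p=3064, q=127
  k=4: a=1, p=3257, q=135
  k=5: a=18, p=61690, q=2557

61690/2557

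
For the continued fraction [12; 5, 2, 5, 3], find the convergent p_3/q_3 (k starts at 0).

Using pₖ = aₖpₖ₋₁ + pₖ₋₂, qₖ = aₖqₖ₋₁ + qₖ₋₂ (with p₋₁=1, p₋₂=0, q₋₁=0, q₋₂=1):
  k=0: a=12, p=12, q=1
  k=1: a=5, p=61, q=5
  k=2: a=2, p=134, q=11
  k=3: a=5, p=731, q=60

731/60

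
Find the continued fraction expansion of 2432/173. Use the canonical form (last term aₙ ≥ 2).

2432 = 14*173 + 10
173 = 17*10 + 3
10 = 3*3 + 1
3 = 3*1 + 0  (stop)
So 2432/173 = [14; 17, 3, 3].

[14; 17, 3, 3]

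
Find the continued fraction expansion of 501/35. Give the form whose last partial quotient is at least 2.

[14; 3, 5, 2]

501 = 14×35 + 11
35 = 3×11 + 2
11 = 5×2 + 1
2 = 2×1 + 0  (stop)
So 501/35 = [14; 3, 5, 2].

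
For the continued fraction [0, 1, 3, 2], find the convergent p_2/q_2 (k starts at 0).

Using pₖ = aₖpₖ₋₁ + pₖ₋₂, qₖ = aₖqₖ₋₁ + qₖ₋₂ (with p₋₁=1, p₋₂=0, q₋₁=0, q₋₂=1):
  k=0: a=0, p=0, q=1
  k=1: a=1, p=1, q=1
  k=2: a=3, p=3, q=4

3/4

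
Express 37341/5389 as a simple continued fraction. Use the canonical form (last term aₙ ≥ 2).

[6; 1, 13, 9, 3, 6, 2]

37341 = 6·5389 + 5007
5389 = 1·5007 + 382
5007 = 13·382 + 41
382 = 9·41 + 13
41 = 3·13 + 2
13 = 6·2 + 1
2 = 2·1 + 0  (stop)
So 37341/5389 = [6; 1, 13, 9, 3, 6, 2].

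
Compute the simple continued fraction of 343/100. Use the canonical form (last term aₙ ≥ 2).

343 = 3*100 + 43
100 = 2*43 + 14
43 = 3*14 + 1
14 = 14*1 + 0  (stop)
So 343/100 = [3; 2, 3, 14].

[3; 2, 3, 14]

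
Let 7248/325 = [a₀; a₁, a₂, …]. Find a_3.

6

7248 = 22·325 + 98   →  a_0 = 22
325 = 3·98 + 31   →  a_1 = 3
98 = 3·31 + 5   →  a_2 = 3
31 = 6·5 + 1   →  a_3 = 6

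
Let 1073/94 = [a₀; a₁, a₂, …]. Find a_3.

2

1073 = 11·94 + 39   →  a_0 = 11
94 = 2·39 + 16   →  a_1 = 2
39 = 2·16 + 7   →  a_2 = 2
16 = 2·7 + 2   →  a_3 = 2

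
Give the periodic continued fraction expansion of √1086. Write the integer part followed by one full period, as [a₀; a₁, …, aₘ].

[32; 1, 20, 1, 64]

a₀ = ⌊√1086⌋ = 32.
With m₀=0, d₀=1 and mₖ₊₁ = dₖaₖ − mₖ, dₖ₊₁ = (n − mₖ₊₁²)/dₖ, aₖ₊₁ = ⌊(a₀+mₖ₊₁)/dₖ₊₁⌋:
  k=1: m=32, d=62, a=1
  k=2: m=30, d=3, a=20
  k=3: m=30, d=62, a=1
  k=4: m=32, d=1, a=64
d=1 and a=2a₀=64 at k=4, so the next step gives (m, d) = (32, 62) again — its k=1 value — and the period has length 4.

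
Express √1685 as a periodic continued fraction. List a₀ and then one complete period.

a₀ = ⌊√1685⌋ = 41.
With m₀=0, d₀=1 and mₖ₊₁ = dₖaₖ − mₖ, dₖ₊₁ = (n − mₖ₊₁²)/dₖ, aₖ₊₁ = ⌊(a₀+mₖ₊₁)/dₖ₊₁⌋:
  k=1: m=41, d=4, a=20
  k=2: m=39, d=41, a=1
  k=3: m=2, d=41, a=1
  k=4: m=39, d=4, a=20
  k=5: m=41, d=1, a=82
d=1 and a=2a₀=82 at k=5, so the next step gives (m, d) = (41, 4) again — its k=1 value — and the period has length 5.

[41; 20, 1, 1, 20, 82]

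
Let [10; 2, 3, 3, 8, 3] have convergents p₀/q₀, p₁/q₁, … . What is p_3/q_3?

240/23

Using pₖ = aₖpₖ₋₁ + pₖ₋₂, qₖ = aₖqₖ₋₁ + qₖ₋₂ (with p₋₁=1, p₋₂=0, q₋₁=0, q₋₂=1):
  k=0: a=10, p=10, q=1
  k=1: a=2, p=21, q=2
  k=2: a=3, p=73, q=7
  k=3: a=3, p=240, q=23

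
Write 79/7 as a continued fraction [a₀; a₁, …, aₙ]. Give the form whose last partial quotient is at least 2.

[11; 3, 2]

79 = 11×7 + 2
7 = 3×2 + 1
2 = 2×1 + 0  (stop)
So 79/7 = [11; 3, 2].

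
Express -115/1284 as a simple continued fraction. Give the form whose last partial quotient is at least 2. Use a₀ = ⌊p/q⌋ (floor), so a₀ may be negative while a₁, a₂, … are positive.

-115 = -1·1284 + 1169
1284 = 1·1169 + 115
1169 = 10·115 + 19
115 = 6·19 + 1
19 = 19·1 + 0  (stop)
So -115/1284 = [-1; 1, 10, 6, 19].

[-1; 1, 10, 6, 19]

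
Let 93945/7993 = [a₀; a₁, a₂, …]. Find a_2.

3

93945 = 11·7993 + 6022   →  a_0 = 11
7993 = 1·6022 + 1971   →  a_1 = 1
6022 = 3·1971 + 109   →  a_2 = 3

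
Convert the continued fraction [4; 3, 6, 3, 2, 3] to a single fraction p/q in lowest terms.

Using pₖ = aₖpₖ₋₁ + pₖ₋₂ and qₖ = aₖqₖ₋₁ + qₖ₋₂:
  k=0: a=4, p=4, q=1
  k=1: a=3, p=13, q=3
  k=2: a=6, p=82, q=19
  k=3: a=3, p=259, q=60
  k=4: a=2, p=600, q=139
  k=5: a=3, p=2059, q=477

2059/477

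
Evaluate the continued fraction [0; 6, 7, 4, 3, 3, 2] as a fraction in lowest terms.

716/4395

Using pₖ = aₖpₖ₋₁ + pₖ₋₂ and qₖ = aₖqₖ₋₁ + qₖ₋₂:
  k=0: a=0, p=0, q=1
  k=1: a=6, p=1, q=6
  k=2: a=7, p=7, q=43
  k=3: a=4, p=29, q=178
  k=4: a=3, p=94, q=577
  k=5: a=3, p=311, q=1909
  k=6: a=2, p=716, q=4395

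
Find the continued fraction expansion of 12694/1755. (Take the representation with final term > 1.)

12694 = 7*1755 + 409
1755 = 4*409 + 119
409 = 3*119 + 52
119 = 2*52 + 15
52 = 3*15 + 7
15 = 2*7 + 1
7 = 7*1 + 0  (stop)
So 12694/1755 = [7; 4, 3, 2, 3, 2, 7].

[7; 4, 3, 2, 3, 2, 7]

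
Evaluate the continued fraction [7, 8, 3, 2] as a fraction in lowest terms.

413/58

Using pₖ = aₖpₖ₋₁ + pₖ₋₂ and qₖ = aₖqₖ₋₁ + qₖ₋₂:
  k=0: a=7, p=7, q=1
  k=1: a=8, p=57, q=8
  k=2: a=3, p=178, q=25
  k=3: a=2, p=413, q=58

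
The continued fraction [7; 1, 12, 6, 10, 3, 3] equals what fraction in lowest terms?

Fold from the inside: start with 3/1.
  3 + 1/3 = 10/3
  10 + 3/10 = 103/10
  6 + 10/103 = 628/103
  12 + 103/628 = 7639/628
  1 + 628/7639 = 8267/7639
  7 + 7639/8267 = 65508/8267

65508/8267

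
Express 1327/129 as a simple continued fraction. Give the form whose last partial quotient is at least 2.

[10; 3, 2, 18]

1327 = 10·129 + 37
129 = 3·37 + 18
37 = 2·18 + 1
18 = 18·1 + 0  (stop)
So 1327/129 = [10; 3, 2, 18].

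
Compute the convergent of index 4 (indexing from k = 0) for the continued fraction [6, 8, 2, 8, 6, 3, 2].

Using pₖ = aₖpₖ₋₁ + pₖ₋₂, qₖ = aₖqₖ₋₁ + qₖ₋₂ (with p₋₁=1, p₋₂=0, q₋₁=0, q₋₂=1):
  k=0: a=6, p=6, q=1
  k=1: a=8, p=49, q=8
  k=2: a=2, p=104, q=17
  k=3: a=8, p=881, q=144
  k=4: a=6, p=5390, q=881

5390/881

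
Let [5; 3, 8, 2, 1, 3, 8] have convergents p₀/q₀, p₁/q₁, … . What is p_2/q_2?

133/25

Using pₖ = aₖpₖ₋₁ + pₖ₋₂, qₖ = aₖqₖ₋₁ + qₖ₋₂ (with p₋₁=1, p₋₂=0, q₋₁=0, q₋₂=1):
  k=0: a=5, p=5, q=1
  k=1: a=3, p=16, q=3
  k=2: a=8, p=133, q=25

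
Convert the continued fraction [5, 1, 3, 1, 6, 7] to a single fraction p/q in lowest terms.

Using pₖ = aₖpₖ₋₁ + pₖ₋₂ and qₖ = aₖqₖ₋₁ + qₖ₋₂:
  k=0: a=5, p=5, q=1
  k=1: a=1, p=6, q=1
  k=2: a=3, p=23, q=4
  k=3: a=1, p=29, q=5
  k=4: a=6, p=197, q=34
  k=5: a=7, p=1408, q=243

1408/243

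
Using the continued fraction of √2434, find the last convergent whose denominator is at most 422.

7351/149

√2434 = [49; 2, 1, 48, 1, 2, 98, …] (period length 6).
Convergents:
  p_0/q_0 = 49/1
  p_1/q_1 = 99/2
  p_2/q_2 = 148/3
  p_3/q_3 = 7203/146
  p_4/q_4 = 7351/149
  p_5/q_5 = 21905/444
q_4 = 149 ≤ 422 < 444 = q_5, so the answer is 7351/149.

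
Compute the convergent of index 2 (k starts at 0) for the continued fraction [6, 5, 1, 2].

37/6

Using pₖ = aₖpₖ₋₁ + pₖ₋₂, qₖ = aₖqₖ₋₁ + qₖ₋₂ (with p₋₁=1, p₋₂=0, q₋₁=0, q₋₂=1):
  k=0: a=6, p=6, q=1
  k=1: a=5, p=31, q=5
  k=2: a=1, p=37, q=6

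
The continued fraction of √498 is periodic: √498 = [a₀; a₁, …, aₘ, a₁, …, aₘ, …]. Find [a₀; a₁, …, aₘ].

a₀ = ⌊√498⌋ = 22.

[22; 3, 6, 22, 6, 3, 44]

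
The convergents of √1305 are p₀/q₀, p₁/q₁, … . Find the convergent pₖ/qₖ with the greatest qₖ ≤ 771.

20844/577

√1305 = [36; 8, 72, …] (period length 2).
Convergents:
  p_0/q_0 = 36/1
  p_1/q_1 = 289/8
  p_2/q_2 = 20844/577
  p_3/q_3 = 167041/4624
q_2 = 577 ≤ 771 < 4624 = q_3, so the answer is 20844/577.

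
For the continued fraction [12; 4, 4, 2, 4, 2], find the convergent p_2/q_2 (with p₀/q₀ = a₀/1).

208/17

Using pₖ = aₖpₖ₋₁ + pₖ₋₂, qₖ = aₖqₖ₋₁ + qₖ₋₂ (with p₋₁=1, p₋₂=0, q₋₁=0, q₋₂=1):
  k=0: a=12, p=12, q=1
  k=1: a=4, p=49, q=4
  k=2: a=4, p=208, q=17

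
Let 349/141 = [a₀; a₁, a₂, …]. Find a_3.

349 = 2·141 + 67   →  a_0 = 2
141 = 2·67 + 7   →  a_1 = 2
67 = 9·7 + 4   →  a_2 = 9
7 = 1·4 + 3   →  a_3 = 1

1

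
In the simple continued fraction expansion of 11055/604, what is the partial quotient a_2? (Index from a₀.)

11055 = 18·604 + 183   →  a_0 = 18
604 = 3·183 + 55   →  a_1 = 3
183 = 3·55 + 18   →  a_2 = 3

3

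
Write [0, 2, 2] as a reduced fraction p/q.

2/5

Fold from the inside: start with 2/1.
  2 + 1/2 = 5/2
  0 + 2/5 = 2/5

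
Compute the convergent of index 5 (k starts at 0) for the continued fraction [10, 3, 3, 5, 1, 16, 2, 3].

10930/1061

Using pₖ = aₖpₖ₋₁ + pₖ₋₂, qₖ = aₖqₖ₋₁ + qₖ₋₂ (with p₋₁=1, p₋₂=0, q₋₁=0, q₋₂=1):
  k=0: a=10, p=10, q=1
  k=1: a=3, p=31, q=3
  k=2: a=3, p=103, q=10
  k=3: a=5, p=546, q=53
  k=4: a=1, p=649, q=63
  k=5: a=16, p=10930, q=1061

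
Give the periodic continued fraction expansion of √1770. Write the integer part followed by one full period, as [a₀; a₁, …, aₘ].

a₀ = ⌊√1770⌋ = 42.

[42; 14, 84]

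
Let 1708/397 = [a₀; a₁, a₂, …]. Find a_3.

4

1708 = 4·397 + 120   →  a_0 = 4
397 = 3·120 + 37   →  a_1 = 3
120 = 3·37 + 9   →  a_2 = 3
37 = 4·9 + 1   →  a_3 = 4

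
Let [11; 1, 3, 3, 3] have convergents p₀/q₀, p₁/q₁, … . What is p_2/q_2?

Using pₖ = aₖpₖ₋₁ + pₖ₋₂, qₖ = aₖqₖ₋₁ + qₖ₋₂ (with p₋₁=1, p₋₂=0, q₋₁=0, q₋₂=1):
  k=0: a=11, p=11, q=1
  k=1: a=1, p=12, q=1
  k=2: a=3, p=47, q=4

47/4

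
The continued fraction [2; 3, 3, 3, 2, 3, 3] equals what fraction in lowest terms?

Using pₖ = aₖpₖ₋₁ + pₖ₋₂ and qₖ = aₖqₖ₋₁ + qₖ₋₂:
  k=0: a=2, p=2, q=1
  k=1: a=3, p=7, q=3
  k=2: a=3, p=23, q=10
  k=3: a=3, p=76, q=33
  k=4: a=2, p=175, q=76
  k=5: a=3, p=601, q=261
  k=6: a=3, p=1978, q=859

1978/859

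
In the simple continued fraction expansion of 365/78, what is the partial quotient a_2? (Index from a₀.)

2

365 = 4·78 + 53   →  a_0 = 4
78 = 1·53 + 25   →  a_1 = 1
53 = 2·25 + 3   →  a_2 = 2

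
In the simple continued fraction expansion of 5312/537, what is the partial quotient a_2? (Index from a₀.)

8

5312 = 9·537 + 479   →  a_0 = 9
537 = 1·479 + 58   →  a_1 = 1
479 = 8·58 + 15   →  a_2 = 8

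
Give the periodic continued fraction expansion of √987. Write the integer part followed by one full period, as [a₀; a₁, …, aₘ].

a₀ = ⌊√987⌋ = 31.
With m₀=0, d₀=1 and mₖ₊₁ = dₖaₖ − mₖ, dₖ₊₁ = (n − mₖ₊₁²)/dₖ, aₖ₊₁ = ⌊(a₀+mₖ₊₁)/dₖ₊₁⌋:
  k=1: m=31, d=26, a=2
  k=2: m=21, d=21, a=2
  k=3: m=21, d=26, a=2
  k=4: m=31, d=1, a=62
d=1 and a=2a₀=62 at k=4, so the next step gives (m, d) = (31, 26) again — its k=1 value — and the period has length 4.

[31; 2, 2, 2, 62]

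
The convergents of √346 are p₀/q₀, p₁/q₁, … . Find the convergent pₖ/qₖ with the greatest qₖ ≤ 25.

√346 = [18; 1, 1, 1, 1, 36, …] (period length 5).
Convergents:
  p_0/q_0 = 18/1
  p_1/q_1 = 19/1
  p_2/q_2 = 37/2
  p_3/q_3 = 56/3
  p_4/q_4 = 93/5
  p_5/q_5 = 3404/183
q_4 = 5 ≤ 25 < 183 = q_5, so the answer is 93/5.

93/5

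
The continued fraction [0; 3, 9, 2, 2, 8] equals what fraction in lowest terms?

Using pₖ = aₖpₖ₋₁ + pₖ₋₂ and qₖ = aₖqₖ₋₁ + qₖ₋₂:
  k=0: a=0, p=0, q=1
  k=1: a=3, p=1, q=3
  k=2: a=9, p=9, q=28
  k=3: a=2, p=19, q=59
  k=4: a=2, p=47, q=146
  k=5: a=8, p=395, q=1227

395/1227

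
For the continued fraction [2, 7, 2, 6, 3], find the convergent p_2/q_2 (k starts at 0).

32/15

Using pₖ = aₖpₖ₋₁ + pₖ₋₂, qₖ = aₖqₖ₋₁ + qₖ₋₂ (with p₋₁=1, p₋₂=0, q₋₁=0, q₋₂=1):
  k=0: a=2, p=2, q=1
  k=1: a=7, p=15, q=7
  k=2: a=2, p=32, q=15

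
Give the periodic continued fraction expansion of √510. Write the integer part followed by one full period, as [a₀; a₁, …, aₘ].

[22; 1, 1, 2, 1, 1, 44]

a₀ = ⌊√510⌋ = 22.
With m₀=0, d₀=1 and mₖ₊₁ = dₖaₖ − mₖ, dₖ₊₁ = (n − mₖ₊₁²)/dₖ, aₖ₊₁ = ⌊(a₀+mₖ₊₁)/dₖ₊₁⌋:
  k=1: m=22, d=26, a=1
  k=2: m=4, d=19, a=1
  k=3: m=15, d=15, a=2
  k=4: m=15, d=19, a=1
  k=5: m=4, d=26, a=1
  k=6: m=22, d=1, a=44
d=1 and a=2a₀=44 at k=6, so the next step gives (m, d) = (22, 26) again — its k=1 value — and the period has length 6.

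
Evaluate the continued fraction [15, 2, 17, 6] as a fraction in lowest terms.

3283/212

Fold from the inside: start with 6/1.
  17 + 1/6 = 103/6
  2 + 6/103 = 212/103
  15 + 103/212 = 3283/212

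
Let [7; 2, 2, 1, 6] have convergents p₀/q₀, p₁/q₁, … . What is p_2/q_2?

Using pₖ = aₖpₖ₋₁ + pₖ₋₂, qₖ = aₖqₖ₋₁ + qₖ₋₂ (with p₋₁=1, p₋₂=0, q₋₁=0, q₋₂=1):
  k=0: a=7, p=7, q=1
  k=1: a=2, p=15, q=2
  k=2: a=2, p=37, q=5

37/5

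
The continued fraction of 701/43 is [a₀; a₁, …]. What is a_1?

3

701 = 16·43 + 13   →  a_0 = 16
43 = 3·13 + 4   →  a_1 = 3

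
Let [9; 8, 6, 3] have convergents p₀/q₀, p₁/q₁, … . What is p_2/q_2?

447/49

Using pₖ = aₖpₖ₋₁ + pₖ₋₂, qₖ = aₖqₖ₋₁ + qₖ₋₂ (with p₋₁=1, p₋₂=0, q₋₁=0, q₋₂=1):
  k=0: a=9, p=9, q=1
  k=1: a=8, p=73, q=8
  k=2: a=6, p=447, q=49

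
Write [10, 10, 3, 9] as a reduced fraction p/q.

Using pₖ = aₖpₖ₋₁ + pₖ₋₂ and qₖ = aₖqₖ₋₁ + qₖ₋₂:
  k=0: a=10, p=10, q=1
  k=1: a=10, p=101, q=10
  k=2: a=3, p=313, q=31
  k=3: a=9, p=2918, q=289

2918/289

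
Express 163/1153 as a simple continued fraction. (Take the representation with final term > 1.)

[0; 7, 13, 1, 1, 2, 2]

163 = 0·1153 + 163
1153 = 7·163 + 12
163 = 13·12 + 7
12 = 1·7 + 5
7 = 1·5 + 2
5 = 2·2 + 1
2 = 2·1 + 0  (stop)
So 163/1153 = [0; 7, 13, 1, 1, 2, 2].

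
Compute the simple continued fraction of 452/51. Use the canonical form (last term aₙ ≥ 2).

[8; 1, 6, 3, 2]

452 = 8·51 + 44
51 = 1·44 + 7
44 = 6·7 + 2
7 = 3·2 + 1
2 = 2·1 + 0  (stop)
So 452/51 = [8; 1, 6, 3, 2].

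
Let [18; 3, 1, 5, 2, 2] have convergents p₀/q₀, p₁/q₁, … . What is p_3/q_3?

420/23

Using pₖ = aₖpₖ₋₁ + pₖ₋₂, qₖ = aₖqₖ₋₁ + qₖ₋₂ (with p₋₁=1, p₋₂=0, q₋₁=0, q₋₂=1):
  k=0: a=18, p=18, q=1
  k=1: a=3, p=55, q=3
  k=2: a=1, p=73, q=4
  k=3: a=5, p=420, q=23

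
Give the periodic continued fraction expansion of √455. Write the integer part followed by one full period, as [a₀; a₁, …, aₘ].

a₀ = ⌊√455⌋ = 21.

[21; 3, 42]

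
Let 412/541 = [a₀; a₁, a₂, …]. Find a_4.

6

412 = 0·541 + 412   →  a_0 = 0
541 = 1·412 + 129   →  a_1 = 1
412 = 3·129 + 25   →  a_2 = 3
129 = 5·25 + 4   →  a_3 = 5
25 = 6·4 + 1   →  a_4 = 6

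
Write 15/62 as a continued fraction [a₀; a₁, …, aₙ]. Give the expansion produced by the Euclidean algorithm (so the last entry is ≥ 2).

[0; 4, 7, 2]

15 = 0·62 + 15
62 = 4·15 + 2
15 = 7·2 + 1
2 = 2·1 + 0  (stop)
So 15/62 = [0; 4, 7, 2].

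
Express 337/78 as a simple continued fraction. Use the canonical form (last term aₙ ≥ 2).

[4; 3, 8, 3]

337 = 4·78 + 25
78 = 3·25 + 3
25 = 8·3 + 1
3 = 3·1 + 0  (stop)
So 337/78 = [4; 3, 8, 3].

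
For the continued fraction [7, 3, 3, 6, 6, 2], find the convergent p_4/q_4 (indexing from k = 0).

2833/388

Using pₖ = aₖpₖ₋₁ + pₖ₋₂, qₖ = aₖqₖ₋₁ + qₖ₋₂ (with p₋₁=1, p₋₂=0, q₋₁=0, q₋₂=1):
  k=0: a=7, p=7, q=1
  k=1: a=3, p=22, q=3
  k=2: a=3, p=73, q=10
  k=3: a=6, p=460, q=63
  k=4: a=6, p=2833, q=388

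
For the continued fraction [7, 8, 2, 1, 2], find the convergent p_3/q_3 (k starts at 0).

178/25

Using pₖ = aₖpₖ₋₁ + pₖ₋₂, qₖ = aₖqₖ₋₁ + qₖ₋₂ (with p₋₁=1, p₋₂=0, q₋₁=0, q₋₂=1):
  k=0: a=7, p=7, q=1
  k=1: a=8, p=57, q=8
  k=2: a=2, p=121, q=17
  k=3: a=1, p=178, q=25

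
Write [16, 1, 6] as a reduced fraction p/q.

118/7

Using pₖ = aₖpₖ₋₁ + pₖ₋₂ and qₖ = aₖqₖ₋₁ + qₖ₋₂:
  k=0: a=16, p=16, q=1
  k=1: a=1, p=17, q=1
  k=2: a=6, p=118, q=7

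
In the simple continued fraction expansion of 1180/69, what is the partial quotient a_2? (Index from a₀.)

1180 = 17·69 + 7   →  a_0 = 17
69 = 9·7 + 6   →  a_1 = 9
7 = 1·6 + 1   →  a_2 = 1

1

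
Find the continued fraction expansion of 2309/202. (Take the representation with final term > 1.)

[11; 2, 3, 9, 3]

2309 = 11·202 + 87
202 = 2·87 + 28
87 = 3·28 + 3
28 = 9·3 + 1
3 = 3·1 + 0  (stop)
So 2309/202 = [11; 2, 3, 9, 3].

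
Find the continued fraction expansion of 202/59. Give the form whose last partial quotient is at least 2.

202 = 3·59 + 25
59 = 2·25 + 9
25 = 2·9 + 7
9 = 1·7 + 2
7 = 3·2 + 1
2 = 2·1 + 0  (stop)
So 202/59 = [3; 2, 2, 1, 3, 2].

[3; 2, 2, 1, 3, 2]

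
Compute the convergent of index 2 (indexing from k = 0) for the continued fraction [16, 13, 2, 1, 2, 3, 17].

Using pₖ = aₖpₖ₋₁ + pₖ₋₂, qₖ = aₖqₖ₋₁ + qₖ₋₂ (with p₋₁=1, p₋₂=0, q₋₁=0, q₋₂=1):
  k=0: a=16, p=16, q=1
  k=1: a=13, p=209, q=13
  k=2: a=2, p=434, q=27

434/27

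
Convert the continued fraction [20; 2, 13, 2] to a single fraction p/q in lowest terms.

1147/56

Fold from the inside: start with 2/1.
  13 + 1/2 = 27/2
  2 + 2/27 = 56/27
  20 + 27/56 = 1147/56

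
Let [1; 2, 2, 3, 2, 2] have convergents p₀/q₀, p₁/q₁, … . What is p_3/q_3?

24/17

Using pₖ = aₖpₖ₋₁ + pₖ₋₂, qₖ = aₖqₖ₋₁ + qₖ₋₂ (with p₋₁=1, p₋₂=0, q₋₁=0, q₋₂=1):
  k=0: a=1, p=1, q=1
  k=1: a=2, p=3, q=2
  k=2: a=2, p=7, q=5
  k=3: a=3, p=24, q=17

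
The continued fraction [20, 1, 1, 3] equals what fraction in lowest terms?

Using pₖ = aₖpₖ₋₁ + pₖ₋₂ and qₖ = aₖqₖ₋₁ + qₖ₋₂:
  k=0: a=20, p=20, q=1
  k=1: a=1, p=21, q=1
  k=2: a=1, p=41, q=2
  k=3: a=3, p=144, q=7

144/7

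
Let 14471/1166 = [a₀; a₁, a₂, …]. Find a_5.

3

14471 = 12·1166 + 479   →  a_0 = 12
1166 = 2·479 + 208   →  a_1 = 2
479 = 2·208 + 63   →  a_2 = 2
208 = 3·63 + 19   →  a_3 = 3
63 = 3·19 + 6   →  a_4 = 3
19 = 3·6 + 1   →  a_5 = 3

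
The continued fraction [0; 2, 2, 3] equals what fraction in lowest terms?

7/17

Using pₖ = aₖpₖ₋₁ + pₖ₋₂ and qₖ = aₖqₖ₋₁ + qₖ₋₂:
  k=0: a=0, p=0, q=1
  k=1: a=2, p=1, q=2
  k=2: a=2, p=2, q=5
  k=3: a=3, p=7, q=17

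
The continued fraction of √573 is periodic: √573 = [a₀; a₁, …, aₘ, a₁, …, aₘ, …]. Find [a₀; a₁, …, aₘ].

a₀ = ⌊√573⌋ = 23.
With m₀=0, d₀=1 and mₖ₊₁ = dₖaₖ − mₖ, dₖ₊₁ = (n − mₖ₊₁²)/dₖ, aₖ₊₁ = ⌊(a₀+mₖ₊₁)/dₖ₊₁⌋:
  k=1: m=23, d=44, a=1
  k=2: m=21, d=3, a=14
  k=3: m=21, d=44, a=1
  k=4: m=23, d=1, a=46
d=1 and a=2a₀=46 at k=4, so the next step gives (m, d) = (23, 44) again — its k=1 value — and the period has length 4.

[23; 1, 14, 1, 46]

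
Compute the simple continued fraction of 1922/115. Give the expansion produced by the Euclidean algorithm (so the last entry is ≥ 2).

[16; 1, 2, 2, 16]

1922 = 16×115 + 82
115 = 1×82 + 33
82 = 2×33 + 16
33 = 2×16 + 1
16 = 16×1 + 0  (stop)
So 1922/115 = [16; 1, 2, 2, 16].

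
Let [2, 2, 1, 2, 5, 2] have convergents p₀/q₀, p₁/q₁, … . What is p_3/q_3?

19/8

Using pₖ = aₖpₖ₋₁ + pₖ₋₂, qₖ = aₖqₖ₋₁ + qₖ₋₂ (with p₋₁=1, p₋₂=0, q₋₁=0, q₋₂=1):
  k=0: a=2, p=2, q=1
  k=1: a=2, p=5, q=2
  k=2: a=1, p=7, q=3
  k=3: a=2, p=19, q=8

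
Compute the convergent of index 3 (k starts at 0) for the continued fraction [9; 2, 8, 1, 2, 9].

180/19

Using pₖ = aₖpₖ₋₁ + pₖ₋₂, qₖ = aₖqₖ₋₁ + qₖ₋₂ (with p₋₁=1, p₋₂=0, q₋₁=0, q₋₂=1):
  k=0: a=9, p=9, q=1
  k=1: a=2, p=19, q=2
  k=2: a=8, p=161, q=17
  k=3: a=1, p=180, q=19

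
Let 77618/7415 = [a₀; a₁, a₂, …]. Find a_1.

77618 = 10·7415 + 3468   →  a_0 = 10
7415 = 2·3468 + 479   →  a_1 = 2

2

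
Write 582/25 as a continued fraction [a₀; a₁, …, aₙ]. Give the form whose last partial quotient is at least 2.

[23; 3, 1, 1, 3]

582 = 23*25 + 7
25 = 3*7 + 4
7 = 1*4 + 3
4 = 1*3 + 1
3 = 3*1 + 0  (stop)
So 582/25 = [23; 3, 1, 1, 3].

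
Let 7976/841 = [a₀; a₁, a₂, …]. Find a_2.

7976 = 9·841 + 407   →  a_0 = 9
841 = 2·407 + 27   →  a_1 = 2
407 = 15·27 + 2   →  a_2 = 15

15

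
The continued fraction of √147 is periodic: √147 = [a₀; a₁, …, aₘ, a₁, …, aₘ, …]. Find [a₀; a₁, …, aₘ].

[12; 8, 24]

a₀ = ⌊√147⌋ = 12.
With m₀=0, d₀=1 and mₖ₊₁ = dₖaₖ − mₖ, dₖ₊₁ = (n − mₖ₊₁²)/dₖ, aₖ₊₁ = ⌊(a₀+mₖ₊₁)/dₖ₊₁⌋:
  k=1: m=12, d=3, a=8
  k=2: m=12, d=1, a=24
d=1 and a=2a₀=24 at k=2, so the next step gives (m, d) = (12, 3) again — its k=1 value — and the period has length 2.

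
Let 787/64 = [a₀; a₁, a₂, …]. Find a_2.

787 = 12·64 + 19   →  a_0 = 12
64 = 3·19 + 7   →  a_1 = 3
19 = 2·7 + 5   →  a_2 = 2

2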